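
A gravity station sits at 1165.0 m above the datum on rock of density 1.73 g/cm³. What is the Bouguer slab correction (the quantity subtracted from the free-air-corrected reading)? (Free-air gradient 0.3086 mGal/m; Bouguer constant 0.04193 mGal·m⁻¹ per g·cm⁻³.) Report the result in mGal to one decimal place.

84.5

Bouguer slab correction = 0.04193 × 1.73 × 1165.0 = 84.5 mGal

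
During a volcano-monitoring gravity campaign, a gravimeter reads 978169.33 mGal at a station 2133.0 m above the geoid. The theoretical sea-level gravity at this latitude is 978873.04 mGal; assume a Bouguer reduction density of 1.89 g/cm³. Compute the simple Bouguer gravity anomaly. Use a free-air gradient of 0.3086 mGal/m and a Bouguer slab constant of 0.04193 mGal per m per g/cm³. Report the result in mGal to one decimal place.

-214.5

Free-air correction = 0.3086 × 2133.0 = 658.24 mGal
Free-air anomaly = 978169.33 − 978873.04 + (658.24) = -45.47 mGal
Bouguer slab correction = 0.04193 × 1.89 × 2133.0 = 169.04 mGal
Simple Bouguer anomaly = -45.47 − (169.04) = -214.51 mGal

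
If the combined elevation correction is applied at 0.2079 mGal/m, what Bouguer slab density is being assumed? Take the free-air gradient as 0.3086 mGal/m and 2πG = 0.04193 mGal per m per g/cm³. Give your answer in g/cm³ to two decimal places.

0.2079 = 0.3086 − 0.04193 × ρ
ρ = (0.3086 − 0.2079) / 0.04193 = 2.40 g/cm³

2.40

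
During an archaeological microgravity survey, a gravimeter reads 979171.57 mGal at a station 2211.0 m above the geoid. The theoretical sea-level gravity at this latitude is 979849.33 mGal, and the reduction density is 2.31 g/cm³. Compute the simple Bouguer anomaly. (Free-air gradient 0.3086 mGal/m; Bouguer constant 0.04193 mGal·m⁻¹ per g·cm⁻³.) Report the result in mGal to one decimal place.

-209.6

Free-air correction = 0.3086 × 2211.0 = 682.31 mGal
Free-air anomaly = 979171.57 − 979849.33 + (682.31) = 4.55 mGal
Bouguer slab correction = 0.04193 × 2.31 × 2211.0 = 214.15 mGal
Simple Bouguer anomaly = 4.55 − (214.15) = -209.60 mGal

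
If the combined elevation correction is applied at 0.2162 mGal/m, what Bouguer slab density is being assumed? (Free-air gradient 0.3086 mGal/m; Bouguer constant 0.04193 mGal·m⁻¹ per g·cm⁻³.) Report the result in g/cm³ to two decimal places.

0.2162 = 0.3086 − 0.04193 × ρ
ρ = (0.3086 − 0.2162) / 0.04193 = 2.20 g/cm³

2.20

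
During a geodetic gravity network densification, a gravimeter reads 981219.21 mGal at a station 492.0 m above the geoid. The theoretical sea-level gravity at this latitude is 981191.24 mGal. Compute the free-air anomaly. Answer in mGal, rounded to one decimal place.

Free-air correction = 0.3086 × 492.0 = 151.83 mGal
Free-air anomaly = 981219.21 − 981191.24 + (151.83) = 179.80 mGal

179.8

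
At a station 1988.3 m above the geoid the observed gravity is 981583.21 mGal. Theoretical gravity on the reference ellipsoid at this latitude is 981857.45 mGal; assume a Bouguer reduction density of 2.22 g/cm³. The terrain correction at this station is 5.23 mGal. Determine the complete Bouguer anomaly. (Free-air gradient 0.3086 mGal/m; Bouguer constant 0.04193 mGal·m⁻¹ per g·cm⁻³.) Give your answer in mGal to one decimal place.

Free-air correction = 0.3086 × 1988.3 = 613.59 mGal
Free-air anomaly = 981583.21 − 981857.45 + (613.59) = 339.35 mGal
Bouguer slab correction = 0.04193 × 2.22 × 1988.3 = 185.08 mGal
Simple Bouguer anomaly = 339.35 − (185.08) = 154.27 mGal
Complete Bouguer anomaly = 154.27 + 5.23 = 159.50 mGal

159.5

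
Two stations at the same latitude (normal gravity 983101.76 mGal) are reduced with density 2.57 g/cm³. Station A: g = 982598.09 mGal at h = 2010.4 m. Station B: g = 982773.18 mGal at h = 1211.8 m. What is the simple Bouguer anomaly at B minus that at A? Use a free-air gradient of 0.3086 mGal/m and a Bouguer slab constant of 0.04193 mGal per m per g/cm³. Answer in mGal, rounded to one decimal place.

Δg_SB(A) = 982598.09 − 983101.76 + 0.3086×2010.4 − 0.04193×2.57×2010.4 = -99.90 mGal
Δg_SB(B) = 982773.18 − 983101.76 + 0.3086×1211.8 − 0.04193×2.57×1211.8 = -85.20 mGal
Difference = -85.20 − (-99.90) = 14.70 mGal

14.7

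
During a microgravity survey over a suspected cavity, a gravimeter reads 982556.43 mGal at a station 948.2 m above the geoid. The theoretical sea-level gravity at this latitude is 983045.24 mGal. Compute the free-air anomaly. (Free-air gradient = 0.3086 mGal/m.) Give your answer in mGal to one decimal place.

Free-air correction = 0.3086 × 948.2 = 292.61 mGal
Free-air anomaly = 982556.43 − 983045.24 + (292.61) = -196.20 mGal

-196.2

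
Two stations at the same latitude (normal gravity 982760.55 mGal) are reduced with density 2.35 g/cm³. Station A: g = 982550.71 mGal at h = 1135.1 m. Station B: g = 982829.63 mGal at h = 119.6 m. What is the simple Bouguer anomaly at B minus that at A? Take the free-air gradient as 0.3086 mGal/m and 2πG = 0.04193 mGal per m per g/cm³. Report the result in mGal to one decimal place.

65.6

Δg_SB(A) = 982550.71 − 982760.55 + 0.3086×1135.1 − 0.04193×2.35×1135.1 = 28.60 mGal
Δg_SB(B) = 982829.63 − 982760.55 + 0.3086×119.6 − 0.04193×2.35×119.6 = 94.20 mGal
Difference = 94.20 − (28.60) = 65.60 mGal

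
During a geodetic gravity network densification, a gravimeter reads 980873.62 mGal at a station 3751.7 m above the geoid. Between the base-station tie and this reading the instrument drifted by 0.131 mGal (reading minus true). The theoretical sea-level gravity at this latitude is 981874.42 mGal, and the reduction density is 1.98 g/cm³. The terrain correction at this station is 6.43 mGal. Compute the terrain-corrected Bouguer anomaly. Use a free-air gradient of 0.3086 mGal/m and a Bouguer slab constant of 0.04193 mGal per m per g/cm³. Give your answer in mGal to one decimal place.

Drift-corrected reading = 980873.62 − (0.131) = 980873.489 mGal
Free-air correction = 0.3086 × 3751.7 = 1157.77 mGal
Free-air anomaly = 980873.489 − 981874.42 + (1157.77) = 156.839 mGal
Bouguer slab correction = 0.04193 × 1.98 × 3751.7 = 311.47 mGal
Simple Bouguer anomaly = 156.839 − (311.47) = -154.631 mGal
Complete Bouguer anomaly = -154.631 + 6.43 = -148.201 mGal

-148.2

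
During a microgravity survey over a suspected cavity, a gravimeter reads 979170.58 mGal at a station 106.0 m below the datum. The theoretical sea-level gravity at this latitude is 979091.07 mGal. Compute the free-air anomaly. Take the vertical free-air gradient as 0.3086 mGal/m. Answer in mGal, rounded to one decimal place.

46.8

Free-air correction = 0.3086 × -106.0 = -32.71 mGal
Free-air anomaly = 979170.58 − 979091.07 + (-32.71) = 46.80 mGal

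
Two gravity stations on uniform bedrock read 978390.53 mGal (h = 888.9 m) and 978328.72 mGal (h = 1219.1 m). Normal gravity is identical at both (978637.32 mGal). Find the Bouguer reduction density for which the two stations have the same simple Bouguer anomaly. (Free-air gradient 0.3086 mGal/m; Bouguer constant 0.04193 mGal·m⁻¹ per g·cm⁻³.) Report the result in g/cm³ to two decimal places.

2.90

Δg_obs = 978328.72 − 978390.53 = -61.81 mGal over Δh = 1219.1 − 888.9 = 330.2 m
Equal Bouguer anomalies ⇒ Δg_obs + (0.3086 − 0.04193ρ)·Δh = 0
0.3086 − 0.04193ρ = −Δg_obs/Δh = 0.18719
ρ = (0.3086 − 0.18719) / 0.04193 = 2.90 g/cm³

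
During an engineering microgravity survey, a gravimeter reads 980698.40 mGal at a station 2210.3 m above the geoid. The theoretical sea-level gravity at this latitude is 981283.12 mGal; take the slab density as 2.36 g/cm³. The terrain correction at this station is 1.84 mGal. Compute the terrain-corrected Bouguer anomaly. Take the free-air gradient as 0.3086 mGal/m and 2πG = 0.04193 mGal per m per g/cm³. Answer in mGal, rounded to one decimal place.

Free-air correction = 0.3086 × 2210.3 = 682.10 mGal
Free-air anomaly = 980698.40 − 981283.12 + (682.10) = 97.38 mGal
Bouguer slab correction = 0.04193 × 2.36 × 2210.3 = 218.72 mGal
Simple Bouguer anomaly = 97.38 − (218.72) = -121.34 mGal
Complete Bouguer anomaly = -121.34 + 1.84 = -119.50 mGal

-119.5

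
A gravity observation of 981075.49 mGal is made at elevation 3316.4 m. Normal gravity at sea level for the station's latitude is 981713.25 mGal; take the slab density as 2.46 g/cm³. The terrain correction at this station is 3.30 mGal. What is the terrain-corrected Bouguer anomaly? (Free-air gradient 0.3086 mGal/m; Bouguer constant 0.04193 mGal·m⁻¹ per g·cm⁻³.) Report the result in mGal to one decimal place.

Free-air correction = 0.3086 × 3316.4 = 1023.44 mGal
Free-air anomaly = 981075.49 − 981713.25 + (1023.44) = 385.68 mGal
Bouguer slab correction = 0.04193 × 2.46 × 3316.4 = 342.08 mGal
Simple Bouguer anomaly = 385.68 − (342.08) = 43.60 mGal
Complete Bouguer anomaly = 43.60 + 3.30 = 46.90 mGal

46.9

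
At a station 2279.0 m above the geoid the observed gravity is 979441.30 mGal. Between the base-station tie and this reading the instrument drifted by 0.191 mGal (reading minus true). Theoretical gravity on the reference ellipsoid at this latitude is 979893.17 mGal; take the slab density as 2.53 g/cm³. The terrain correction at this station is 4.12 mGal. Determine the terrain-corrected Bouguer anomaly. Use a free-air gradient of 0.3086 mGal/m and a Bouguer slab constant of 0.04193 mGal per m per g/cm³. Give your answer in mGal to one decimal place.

13.6

Drift-corrected reading = 979441.30 − (0.191) = 979441.109 mGal
Free-air correction = 0.3086 × 2279.0 = 703.30 mGal
Free-air anomaly = 979441.109 − 979893.17 + (703.30) = 251.239 mGal
Bouguer slab correction = 0.04193 × 2.53 × 2279.0 = 241.76 mGal
Simple Bouguer anomaly = 251.239 − (241.76) = 9.479 mGal
Complete Bouguer anomaly = 9.479 + 4.12 = 13.599 mGal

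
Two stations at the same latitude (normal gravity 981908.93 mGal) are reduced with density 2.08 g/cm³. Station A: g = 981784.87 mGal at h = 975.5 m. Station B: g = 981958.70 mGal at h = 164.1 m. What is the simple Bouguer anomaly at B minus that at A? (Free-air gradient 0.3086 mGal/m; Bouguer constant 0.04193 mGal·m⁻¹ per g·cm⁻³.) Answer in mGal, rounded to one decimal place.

Δg_SB(A) = 981784.87 − 981908.93 + 0.3086×975.5 − 0.04193×2.08×975.5 = 91.90 mGal
Δg_SB(B) = 981958.70 − 981908.93 + 0.3086×164.1 − 0.04193×2.08×164.1 = 86.10 mGal
Difference = 86.10 − (91.90) = -5.80 mGal

-5.8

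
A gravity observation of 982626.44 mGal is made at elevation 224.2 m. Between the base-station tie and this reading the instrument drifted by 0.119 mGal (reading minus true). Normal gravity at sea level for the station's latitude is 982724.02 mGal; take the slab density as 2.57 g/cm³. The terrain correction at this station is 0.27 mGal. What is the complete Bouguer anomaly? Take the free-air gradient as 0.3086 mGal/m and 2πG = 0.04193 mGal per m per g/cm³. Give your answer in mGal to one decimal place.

Drift-corrected reading = 982626.44 − (0.119) = 982626.321 mGal
Free-air correction = 0.3086 × 224.2 = 69.19 mGal
Free-air anomaly = 982626.321 − 982724.02 + (69.19) = -28.509 mGal
Bouguer slab correction = 0.04193 × 2.57 × 224.2 = 24.16 mGal
Simple Bouguer anomaly = -28.509 − (24.16) = -52.669 mGal
Complete Bouguer anomaly = -52.669 + 0.27 = -52.399 mGal

-52.4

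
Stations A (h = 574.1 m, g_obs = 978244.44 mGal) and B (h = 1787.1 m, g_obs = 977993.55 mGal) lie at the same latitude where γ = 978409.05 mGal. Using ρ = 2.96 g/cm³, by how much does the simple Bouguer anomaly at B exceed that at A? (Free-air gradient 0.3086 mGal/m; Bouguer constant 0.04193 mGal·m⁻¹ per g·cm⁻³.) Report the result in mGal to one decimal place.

Δg_SB(A) = 978244.44 − 978409.05 + 0.3086×574.1 − 0.04193×2.96×574.1 = -58.70 mGal
Δg_SB(B) = 977993.55 − 978409.05 + 0.3086×1787.1 − 0.04193×2.96×1787.1 = -85.80 mGal
Difference = -85.80 − (-58.70) = -27.10 mGal

-27.1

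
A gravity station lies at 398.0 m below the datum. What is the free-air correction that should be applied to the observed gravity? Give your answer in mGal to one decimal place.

Free-air correction = 0.3086 × -398.0 = -122.8 mGal

-122.8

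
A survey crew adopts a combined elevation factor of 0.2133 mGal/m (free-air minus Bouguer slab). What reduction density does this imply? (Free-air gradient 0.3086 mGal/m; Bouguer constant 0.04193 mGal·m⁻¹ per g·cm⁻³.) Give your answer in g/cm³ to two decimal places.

0.2133 = 0.3086 − 0.04193 × ρ
ρ = (0.3086 − 0.2133) / 0.04193 = 2.27 g/cm³

2.27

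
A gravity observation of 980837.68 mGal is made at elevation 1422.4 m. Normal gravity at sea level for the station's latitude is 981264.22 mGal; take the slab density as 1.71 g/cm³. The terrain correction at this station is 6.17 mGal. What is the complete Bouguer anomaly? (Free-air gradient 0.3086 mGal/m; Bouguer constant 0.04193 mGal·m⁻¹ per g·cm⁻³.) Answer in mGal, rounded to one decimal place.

-83.4

Free-air correction = 0.3086 × 1422.4 = 438.95 mGal
Free-air anomaly = 980837.68 − 981264.22 + (438.95) = 12.41 mGal
Bouguer slab correction = 0.04193 × 1.71 × 1422.4 = 101.99 mGal
Simple Bouguer anomaly = 12.41 − (101.99) = -89.58 mGal
Complete Bouguer anomaly = -89.58 + 6.17 = -83.41 mGal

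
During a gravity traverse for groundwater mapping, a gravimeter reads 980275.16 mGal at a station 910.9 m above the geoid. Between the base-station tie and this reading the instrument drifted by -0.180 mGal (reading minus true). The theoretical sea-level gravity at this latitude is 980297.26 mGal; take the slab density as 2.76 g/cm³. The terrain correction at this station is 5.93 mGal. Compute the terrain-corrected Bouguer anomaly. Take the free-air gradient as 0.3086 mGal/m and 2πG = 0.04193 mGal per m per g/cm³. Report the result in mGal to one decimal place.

Drift-corrected reading = 980275.16 − (-0.180) = 980275.340 mGal
Free-air correction = 0.3086 × 910.9 = 281.10 mGal
Free-air anomaly = 980275.340 − 980297.26 + (281.10) = 259.180 mGal
Bouguer slab correction = 0.04193 × 2.76 × 910.9 = 105.42 mGal
Simple Bouguer anomaly = 259.180 − (105.42) = 153.760 mGal
Complete Bouguer anomaly = 153.760 + 5.93 = 159.690 mGal

159.7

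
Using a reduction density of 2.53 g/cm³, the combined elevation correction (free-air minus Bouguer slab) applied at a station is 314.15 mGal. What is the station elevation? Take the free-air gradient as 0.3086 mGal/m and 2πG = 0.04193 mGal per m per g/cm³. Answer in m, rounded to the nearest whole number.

1551

Combined gradient = 0.3086 − 0.04193 × 2.53 = 0.2025171 mGal/m
h = 314.15 / 0.2025171 = 1551.23 m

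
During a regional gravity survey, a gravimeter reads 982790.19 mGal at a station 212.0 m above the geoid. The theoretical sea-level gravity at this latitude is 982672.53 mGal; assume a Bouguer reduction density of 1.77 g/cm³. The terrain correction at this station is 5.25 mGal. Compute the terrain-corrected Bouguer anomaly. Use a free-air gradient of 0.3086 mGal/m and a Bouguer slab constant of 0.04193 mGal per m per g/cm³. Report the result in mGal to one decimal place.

172.6

Free-air correction = 0.3086 × 212.0 = 65.42 mGal
Free-air anomaly = 982790.19 − 982672.53 + (65.42) = 183.08 mGal
Bouguer slab correction = 0.04193 × 1.77 × 212.0 = 15.73 mGal
Simple Bouguer anomaly = 183.08 − (15.73) = 167.35 mGal
Complete Bouguer anomaly = 167.35 + 5.25 = 172.60 mGal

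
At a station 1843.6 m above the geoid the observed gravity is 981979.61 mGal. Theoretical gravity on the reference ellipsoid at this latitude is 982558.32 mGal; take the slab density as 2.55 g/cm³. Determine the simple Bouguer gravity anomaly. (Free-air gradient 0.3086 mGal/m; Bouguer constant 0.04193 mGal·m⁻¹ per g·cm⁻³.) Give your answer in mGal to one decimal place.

-206.9

Free-air correction = 0.3086 × 1843.6 = 568.93 mGal
Free-air anomaly = 981979.61 − 982558.32 + (568.93) = -9.78 mGal
Bouguer slab correction = 0.04193 × 2.55 × 1843.6 = 197.12 mGal
Simple Bouguer anomaly = -9.78 − (197.12) = -206.90 mGal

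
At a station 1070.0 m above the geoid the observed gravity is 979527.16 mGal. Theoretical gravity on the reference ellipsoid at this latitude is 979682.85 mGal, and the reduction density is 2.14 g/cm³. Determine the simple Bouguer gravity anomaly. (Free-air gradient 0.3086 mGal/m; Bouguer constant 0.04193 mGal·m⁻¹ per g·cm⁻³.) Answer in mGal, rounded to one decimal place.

78.5

Free-air correction = 0.3086 × 1070.0 = 330.20 mGal
Free-air anomaly = 979527.16 − 979682.85 + (330.20) = 174.51 mGal
Bouguer slab correction = 0.04193 × 2.14 × 1070.0 = 96.01 mGal
Simple Bouguer anomaly = 174.51 − (96.01) = 78.50 mGal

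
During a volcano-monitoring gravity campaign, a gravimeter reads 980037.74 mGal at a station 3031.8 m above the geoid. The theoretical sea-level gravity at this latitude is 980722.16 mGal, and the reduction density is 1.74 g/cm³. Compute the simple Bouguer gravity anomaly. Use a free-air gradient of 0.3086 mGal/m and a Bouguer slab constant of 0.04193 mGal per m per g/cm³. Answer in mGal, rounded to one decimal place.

Free-air correction = 0.3086 × 3031.8 = 935.61 mGal
Free-air anomaly = 980037.74 − 980722.16 + (935.61) = 251.19 mGal
Bouguer slab correction = 0.04193 × 1.74 × 3031.8 = 221.19 mGal
Simple Bouguer anomaly = 251.19 − (221.19) = 30.00 mGal

30.0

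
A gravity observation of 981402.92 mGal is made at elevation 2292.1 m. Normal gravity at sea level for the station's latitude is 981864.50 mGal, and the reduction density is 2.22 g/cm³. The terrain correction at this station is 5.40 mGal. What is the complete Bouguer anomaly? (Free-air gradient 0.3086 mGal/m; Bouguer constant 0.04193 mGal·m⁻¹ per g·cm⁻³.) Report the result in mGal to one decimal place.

Free-air correction = 0.3086 × 2292.1 = 707.34 mGal
Free-air anomaly = 981402.92 − 981864.50 + (707.34) = 245.76 mGal
Bouguer slab correction = 0.04193 × 2.22 × 2292.1 = 213.36 mGal
Simple Bouguer anomaly = 245.76 − (213.36) = 32.40 mGal
Complete Bouguer anomaly = 32.40 + 5.40 = 37.80 mGal

37.8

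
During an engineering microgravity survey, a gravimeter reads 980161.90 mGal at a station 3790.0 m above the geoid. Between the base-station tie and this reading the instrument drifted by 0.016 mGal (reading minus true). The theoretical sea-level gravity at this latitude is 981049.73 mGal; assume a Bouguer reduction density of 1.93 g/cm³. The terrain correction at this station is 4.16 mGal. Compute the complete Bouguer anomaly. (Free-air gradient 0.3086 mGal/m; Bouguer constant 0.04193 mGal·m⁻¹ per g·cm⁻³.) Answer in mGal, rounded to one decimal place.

Drift-corrected reading = 980161.90 − (0.016) = 980161.884 mGal
Free-air correction = 0.3086 × 3790.0 = 1169.59 mGal
Free-air anomaly = 980161.884 − 981049.73 + (1169.59) = 281.744 mGal
Bouguer slab correction = 0.04193 × 1.93 × 3790.0 = 306.71 mGal
Simple Bouguer anomaly = 281.744 − (306.71) = -24.966 mGal
Complete Bouguer anomaly = -24.966 + 4.16 = -20.806 mGal

-20.8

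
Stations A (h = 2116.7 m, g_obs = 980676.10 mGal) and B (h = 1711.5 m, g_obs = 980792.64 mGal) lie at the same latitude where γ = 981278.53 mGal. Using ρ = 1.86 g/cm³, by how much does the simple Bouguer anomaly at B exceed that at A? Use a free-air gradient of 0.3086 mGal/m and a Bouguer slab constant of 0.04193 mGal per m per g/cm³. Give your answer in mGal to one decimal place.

23.1

Δg_SB(A) = 980676.10 − 981278.53 + 0.3086×2116.7 − 0.04193×1.86×2116.7 = -114.30 mGal
Δg_SB(B) = 980792.64 − 981278.53 + 0.3086×1711.5 − 0.04193×1.86×1711.5 = -91.20 mGal
Difference = -91.20 − (-114.30) = 23.10 mGal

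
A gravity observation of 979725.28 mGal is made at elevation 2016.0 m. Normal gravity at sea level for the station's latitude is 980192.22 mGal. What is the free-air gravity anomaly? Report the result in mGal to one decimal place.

155.2

Free-air correction = 0.3086 × 2016.0 = 622.14 mGal
Free-air anomaly = 979725.28 − 980192.22 + (622.14) = 155.20 mGal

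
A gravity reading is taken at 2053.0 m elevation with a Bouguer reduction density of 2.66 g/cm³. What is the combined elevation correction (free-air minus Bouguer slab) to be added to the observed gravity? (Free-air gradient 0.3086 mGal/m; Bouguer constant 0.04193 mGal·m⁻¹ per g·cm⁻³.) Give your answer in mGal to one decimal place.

Combined gradient = 0.3086 − 0.04193 × 2.66 = 0.1970662 mGal/m
Combined elevation correction = 0.1970662 × 2053.0 = 404.6 mGal

404.6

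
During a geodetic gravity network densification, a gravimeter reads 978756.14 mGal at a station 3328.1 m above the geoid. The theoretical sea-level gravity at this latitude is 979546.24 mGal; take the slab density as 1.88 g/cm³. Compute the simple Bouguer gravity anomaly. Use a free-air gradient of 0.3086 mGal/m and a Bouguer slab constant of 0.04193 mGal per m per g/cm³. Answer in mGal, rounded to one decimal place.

Free-air correction = 0.3086 × 3328.1 = 1027.05 mGal
Free-air anomaly = 978756.14 − 979546.24 + (1027.05) = 236.95 mGal
Bouguer slab correction = 0.04193 × 1.88 × 3328.1 = 262.35 mGal
Simple Bouguer anomaly = 236.95 − (262.35) = -25.40 mGal

-25.4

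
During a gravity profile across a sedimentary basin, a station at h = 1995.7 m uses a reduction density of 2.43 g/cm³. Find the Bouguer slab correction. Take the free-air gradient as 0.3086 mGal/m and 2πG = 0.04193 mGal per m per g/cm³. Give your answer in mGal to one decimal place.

Bouguer slab correction = 0.04193 × 2.43 × 1995.7 = 203.3 mGal

203.3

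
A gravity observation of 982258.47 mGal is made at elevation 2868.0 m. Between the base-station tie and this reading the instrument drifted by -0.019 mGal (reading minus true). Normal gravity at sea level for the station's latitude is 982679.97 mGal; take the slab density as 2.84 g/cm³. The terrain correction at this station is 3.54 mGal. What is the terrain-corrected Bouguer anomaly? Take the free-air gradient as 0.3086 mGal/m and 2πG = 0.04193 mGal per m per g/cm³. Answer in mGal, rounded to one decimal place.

Drift-corrected reading = 982258.47 − (-0.019) = 982258.489 mGal
Free-air correction = 0.3086 × 2868.0 = 885.06 mGal
Free-air anomaly = 982258.489 − 982679.97 + (885.06) = 463.579 mGal
Bouguer slab correction = 0.04193 × 2.84 × 2868.0 = 341.52 mGal
Simple Bouguer anomaly = 463.579 − (341.52) = 122.059 mGal
Complete Bouguer anomaly = 122.059 + 3.54 = 125.599 mGal

125.6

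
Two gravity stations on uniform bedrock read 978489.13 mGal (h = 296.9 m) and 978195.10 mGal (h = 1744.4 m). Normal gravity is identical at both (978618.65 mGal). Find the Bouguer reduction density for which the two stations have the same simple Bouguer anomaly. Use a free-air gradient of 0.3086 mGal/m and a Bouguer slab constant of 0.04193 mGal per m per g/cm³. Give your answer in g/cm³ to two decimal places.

2.52

Δg_obs = 978195.10 − 978489.13 = -294.03 mGal over Δh = 1744.4 − 296.9 = 1447.5 m
Equal Bouguer anomalies ⇒ Δg_obs + (0.3086 − 0.04193ρ)·Δh = 0
0.3086 − 0.04193ρ = −Δg_obs/Δh = 0.20313
ρ = (0.3086 − 0.20313) / 0.04193 = 2.52 g/cm³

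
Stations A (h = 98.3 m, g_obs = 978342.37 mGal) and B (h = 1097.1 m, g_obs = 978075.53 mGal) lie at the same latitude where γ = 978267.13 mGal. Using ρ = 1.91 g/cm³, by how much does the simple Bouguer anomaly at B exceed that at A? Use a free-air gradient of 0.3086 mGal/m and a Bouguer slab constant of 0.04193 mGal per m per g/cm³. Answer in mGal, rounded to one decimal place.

-38.6

Δg_SB(A) = 978342.37 − 978267.13 + 0.3086×98.3 − 0.04193×1.91×98.3 = 97.70 mGal
Δg_SB(B) = 978075.53 − 978267.13 + 0.3086×1097.1 − 0.04193×1.91×1097.1 = 59.10 mGal
Difference = 59.10 − (97.70) = -38.60 mGal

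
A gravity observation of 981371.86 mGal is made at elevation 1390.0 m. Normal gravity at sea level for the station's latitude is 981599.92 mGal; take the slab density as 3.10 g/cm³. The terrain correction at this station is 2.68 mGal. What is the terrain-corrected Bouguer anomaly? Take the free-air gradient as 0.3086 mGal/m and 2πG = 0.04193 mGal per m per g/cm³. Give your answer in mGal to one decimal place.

Free-air correction = 0.3086 × 1390.0 = 428.95 mGal
Free-air anomaly = 981371.86 − 981599.92 + (428.95) = 200.89 mGal
Bouguer slab correction = 0.04193 × 3.10 × 1390.0 = 180.68 mGal
Simple Bouguer anomaly = 200.89 − (180.68) = 20.21 mGal
Complete Bouguer anomaly = 20.21 + 2.68 = 22.89 mGal

22.9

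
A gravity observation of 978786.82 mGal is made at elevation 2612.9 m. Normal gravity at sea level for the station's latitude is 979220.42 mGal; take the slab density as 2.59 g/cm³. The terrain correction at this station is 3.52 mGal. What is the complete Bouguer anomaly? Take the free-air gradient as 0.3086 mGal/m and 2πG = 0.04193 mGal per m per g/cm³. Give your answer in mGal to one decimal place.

Free-air correction = 0.3086 × 2612.9 = 806.34 mGal
Free-air anomaly = 978786.82 − 979220.42 + (806.34) = 372.74 mGal
Bouguer slab correction = 0.04193 × 2.59 × 2612.9 = 283.76 mGal
Simple Bouguer anomaly = 372.74 − (283.76) = 88.98 mGal
Complete Bouguer anomaly = 88.98 + 3.52 = 92.50 mGal

92.5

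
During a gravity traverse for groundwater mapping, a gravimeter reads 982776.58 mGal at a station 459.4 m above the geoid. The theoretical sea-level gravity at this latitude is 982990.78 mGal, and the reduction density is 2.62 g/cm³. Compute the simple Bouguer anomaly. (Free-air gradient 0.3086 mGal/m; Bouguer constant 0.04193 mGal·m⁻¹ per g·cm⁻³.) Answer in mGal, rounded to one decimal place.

-122.9

Free-air correction = 0.3086 × 459.4 = 141.77 mGal
Free-air anomaly = 982776.58 − 982990.78 + (141.77) = -72.43 mGal
Bouguer slab correction = 0.04193 × 2.62 × 459.4 = 50.47 mGal
Simple Bouguer anomaly = -72.43 − (50.47) = -122.90 mGal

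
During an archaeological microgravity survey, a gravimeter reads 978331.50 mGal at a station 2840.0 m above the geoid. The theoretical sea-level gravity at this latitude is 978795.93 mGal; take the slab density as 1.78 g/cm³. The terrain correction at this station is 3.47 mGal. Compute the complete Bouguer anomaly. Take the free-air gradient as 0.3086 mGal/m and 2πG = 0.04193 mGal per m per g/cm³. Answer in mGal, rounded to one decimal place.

Free-air correction = 0.3086 × 2840.0 = 876.42 mGal
Free-air anomaly = 978331.50 − 978795.93 + (876.42) = 411.99 mGal
Bouguer slab correction = 0.04193 × 1.78 × 2840.0 = 211.96 mGal
Simple Bouguer anomaly = 411.99 − (211.96) = 200.03 mGal
Complete Bouguer anomaly = 200.03 + 3.47 = 203.50 mGal

203.5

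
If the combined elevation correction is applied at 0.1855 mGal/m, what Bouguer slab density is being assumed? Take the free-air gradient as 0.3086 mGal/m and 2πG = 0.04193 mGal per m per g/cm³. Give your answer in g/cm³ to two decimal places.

2.94

0.1855 = 0.3086 − 0.04193 × ρ
ρ = (0.3086 − 0.1855) / 0.04193 = 2.94 g/cm³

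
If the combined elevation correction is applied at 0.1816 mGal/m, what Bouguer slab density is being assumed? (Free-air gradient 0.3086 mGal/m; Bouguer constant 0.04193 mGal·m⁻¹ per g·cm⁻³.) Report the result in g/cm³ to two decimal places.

0.1816 = 0.3086 − 0.04193 × ρ
ρ = (0.3086 − 0.1816) / 0.04193 = 3.03 g/cm³

3.03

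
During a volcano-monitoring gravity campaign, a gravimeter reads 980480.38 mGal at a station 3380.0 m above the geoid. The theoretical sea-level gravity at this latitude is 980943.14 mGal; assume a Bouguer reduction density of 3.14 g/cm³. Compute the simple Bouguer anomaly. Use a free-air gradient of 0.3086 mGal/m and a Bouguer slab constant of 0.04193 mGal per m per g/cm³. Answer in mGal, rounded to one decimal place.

Free-air correction = 0.3086 × 3380.0 = 1043.07 mGal
Free-air anomaly = 980480.38 − 980943.14 + (1043.07) = 580.31 mGal
Bouguer slab correction = 0.04193 × 3.14 × 3380.0 = 445.01 mGal
Simple Bouguer anomaly = 580.31 − (445.01) = 135.30 mGal

135.3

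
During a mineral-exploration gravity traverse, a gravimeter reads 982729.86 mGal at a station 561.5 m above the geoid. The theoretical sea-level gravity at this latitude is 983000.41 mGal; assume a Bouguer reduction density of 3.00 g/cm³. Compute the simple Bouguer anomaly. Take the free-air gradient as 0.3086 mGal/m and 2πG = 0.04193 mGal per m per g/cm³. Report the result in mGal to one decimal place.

Free-air correction = 0.3086 × 561.5 = 173.28 mGal
Free-air anomaly = 982729.86 − 983000.41 + (173.28) = -97.27 mGal
Bouguer slab correction = 0.04193 × 3.00 × 561.5 = 70.63 mGal
Simple Bouguer anomaly = -97.27 − (70.63) = -167.90 mGal

-167.9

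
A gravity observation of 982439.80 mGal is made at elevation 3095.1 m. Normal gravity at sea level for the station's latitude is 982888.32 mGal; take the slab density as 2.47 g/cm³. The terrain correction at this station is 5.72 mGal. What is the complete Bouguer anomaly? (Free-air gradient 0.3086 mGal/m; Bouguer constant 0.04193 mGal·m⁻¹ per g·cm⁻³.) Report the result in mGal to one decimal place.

191.8

Free-air correction = 0.3086 × 3095.1 = 955.15 mGal
Free-air anomaly = 982439.80 − 982888.32 + (955.15) = 506.63 mGal
Bouguer slab correction = 0.04193 × 2.47 × 3095.1 = 320.55 mGal
Simple Bouguer anomaly = 506.63 − (320.55) = 186.08 mGal
Complete Bouguer anomaly = 186.08 + 5.72 = 191.80 mGal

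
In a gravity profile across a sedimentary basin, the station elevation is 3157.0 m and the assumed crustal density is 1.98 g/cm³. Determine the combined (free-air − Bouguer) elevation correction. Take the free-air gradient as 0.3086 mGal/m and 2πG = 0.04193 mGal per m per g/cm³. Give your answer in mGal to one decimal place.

Combined gradient = 0.3086 − 0.04193 × 1.98 = 0.2255786 mGal/m
Combined elevation correction = 0.2255786 × 3157.0 = 712.2 mGal

712.2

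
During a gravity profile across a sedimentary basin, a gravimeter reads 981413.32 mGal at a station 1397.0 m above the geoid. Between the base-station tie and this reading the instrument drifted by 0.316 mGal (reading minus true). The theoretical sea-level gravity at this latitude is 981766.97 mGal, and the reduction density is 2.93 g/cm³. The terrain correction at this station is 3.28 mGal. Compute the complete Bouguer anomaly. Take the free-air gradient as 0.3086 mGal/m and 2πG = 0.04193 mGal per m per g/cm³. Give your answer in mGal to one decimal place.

Drift-corrected reading = 981413.32 − (0.316) = 981413.004 mGal
Free-air correction = 0.3086 × 1397.0 = 431.11 mGal
Free-air anomaly = 981413.004 − 981766.97 + (431.11) = 77.144 mGal
Bouguer slab correction = 0.04193 × 2.93 × 1397.0 = 171.63 mGal
Simple Bouguer anomaly = 77.144 − (171.63) = -94.486 mGal
Complete Bouguer anomaly = -94.486 + 3.28 = -91.206 mGal

-91.2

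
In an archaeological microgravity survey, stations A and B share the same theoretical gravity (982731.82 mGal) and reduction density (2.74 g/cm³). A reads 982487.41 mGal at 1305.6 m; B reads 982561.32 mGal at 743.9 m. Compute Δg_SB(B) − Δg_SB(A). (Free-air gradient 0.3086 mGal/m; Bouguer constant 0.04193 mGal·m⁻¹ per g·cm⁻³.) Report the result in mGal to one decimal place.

Δg_SB(A) = 982487.41 − 982731.82 + 0.3086×1305.6 − 0.04193×2.74×1305.6 = 8.50 mGal
Δg_SB(B) = 982561.32 − 982731.82 + 0.3086×743.9 − 0.04193×2.74×743.9 = -26.40 mGal
Difference = -26.40 − (8.50) = -34.90 mGal

-34.9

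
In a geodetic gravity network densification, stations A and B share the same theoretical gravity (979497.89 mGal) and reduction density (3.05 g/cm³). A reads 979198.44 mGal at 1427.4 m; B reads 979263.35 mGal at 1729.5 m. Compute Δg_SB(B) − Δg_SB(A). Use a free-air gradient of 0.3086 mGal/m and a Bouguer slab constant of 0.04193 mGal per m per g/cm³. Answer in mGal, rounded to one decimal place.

Δg_SB(A) = 979198.44 − 979497.89 + 0.3086×1427.4 − 0.04193×3.05×1427.4 = -41.50 mGal
Δg_SB(B) = 979263.35 − 979497.89 + 0.3086×1729.5 − 0.04193×3.05×1729.5 = 78.00 mGal
Difference = 78.00 − (-41.50) = 119.50 mGal

119.5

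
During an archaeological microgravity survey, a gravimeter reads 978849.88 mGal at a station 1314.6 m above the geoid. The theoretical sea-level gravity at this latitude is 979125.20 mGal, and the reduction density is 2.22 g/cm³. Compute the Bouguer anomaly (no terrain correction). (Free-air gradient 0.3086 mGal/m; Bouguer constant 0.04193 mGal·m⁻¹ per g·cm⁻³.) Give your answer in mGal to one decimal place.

Free-air correction = 0.3086 × 1314.6 = 405.69 mGal
Free-air anomaly = 978849.88 − 979125.20 + (405.69) = 130.37 mGal
Bouguer slab correction = 0.04193 × 2.22 × 1314.6 = 122.37 mGal
Simple Bouguer anomaly = 130.37 − (122.37) = 8.00 mGal

8.0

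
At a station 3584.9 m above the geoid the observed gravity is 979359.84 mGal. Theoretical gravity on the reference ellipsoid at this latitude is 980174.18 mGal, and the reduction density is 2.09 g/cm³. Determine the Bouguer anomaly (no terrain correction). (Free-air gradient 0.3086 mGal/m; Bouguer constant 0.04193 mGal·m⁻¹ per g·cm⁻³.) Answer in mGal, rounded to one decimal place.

-22.2

Free-air correction = 0.3086 × 3584.9 = 1106.30 mGal
Free-air anomaly = 979359.84 − 980174.18 + (1106.30) = 291.96 mGal
Bouguer slab correction = 0.04193 × 2.09 × 3584.9 = 314.16 mGal
Simple Bouguer anomaly = 291.96 − (314.16) = -22.20 mGal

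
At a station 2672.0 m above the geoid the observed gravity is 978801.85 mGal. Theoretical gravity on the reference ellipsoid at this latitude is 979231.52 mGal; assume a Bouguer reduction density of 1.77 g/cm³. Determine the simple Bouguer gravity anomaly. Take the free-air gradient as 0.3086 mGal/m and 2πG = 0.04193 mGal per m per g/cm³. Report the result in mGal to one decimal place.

196.6

Free-air correction = 0.3086 × 2672.0 = 824.58 mGal
Free-air anomaly = 978801.85 − 979231.52 + (824.58) = 394.91 mGal
Bouguer slab correction = 0.04193 × 1.77 × 2672.0 = 198.31 mGal
Simple Bouguer anomaly = 394.91 − (198.31) = 196.60 mGal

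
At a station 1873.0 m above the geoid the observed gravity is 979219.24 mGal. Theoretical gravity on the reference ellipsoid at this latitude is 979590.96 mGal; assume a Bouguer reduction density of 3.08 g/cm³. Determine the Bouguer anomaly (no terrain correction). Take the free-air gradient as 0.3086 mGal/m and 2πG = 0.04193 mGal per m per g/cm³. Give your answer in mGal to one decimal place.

Free-air correction = 0.3086 × 1873.0 = 578.01 mGal
Free-air anomaly = 979219.24 − 979590.96 + (578.01) = 206.29 mGal
Bouguer slab correction = 0.04193 × 3.08 × 1873.0 = 241.89 mGal
Simple Bouguer anomaly = 206.29 − (241.89) = -35.60 mGal

-35.6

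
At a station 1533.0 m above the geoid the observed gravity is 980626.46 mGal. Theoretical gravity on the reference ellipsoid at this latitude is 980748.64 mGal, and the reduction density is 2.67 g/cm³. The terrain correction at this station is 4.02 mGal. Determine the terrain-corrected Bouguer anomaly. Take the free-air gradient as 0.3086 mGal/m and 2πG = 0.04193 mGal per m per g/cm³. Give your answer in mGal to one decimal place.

183.3

Free-air correction = 0.3086 × 1533.0 = 473.08 mGal
Free-air anomaly = 980626.46 − 980748.64 + (473.08) = 350.90 mGal
Bouguer slab correction = 0.04193 × 2.67 × 1533.0 = 171.62 mGal
Simple Bouguer anomaly = 350.90 − (171.62) = 179.28 mGal
Complete Bouguer anomaly = 179.28 + 4.02 = 183.30 mGal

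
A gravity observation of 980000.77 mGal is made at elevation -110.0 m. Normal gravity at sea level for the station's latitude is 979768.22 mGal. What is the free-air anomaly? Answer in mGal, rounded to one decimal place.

198.6

Free-air correction = 0.3086 × -110.0 = -33.95 mGal
Free-air anomaly = 980000.77 − 979768.22 + (-33.95) = 198.60 mGal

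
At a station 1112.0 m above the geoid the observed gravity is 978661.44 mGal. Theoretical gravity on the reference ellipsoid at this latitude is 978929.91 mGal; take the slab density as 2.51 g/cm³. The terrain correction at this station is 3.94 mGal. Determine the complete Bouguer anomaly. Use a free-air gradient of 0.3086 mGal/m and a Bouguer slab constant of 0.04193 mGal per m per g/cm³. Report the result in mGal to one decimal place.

-38.4

Free-air correction = 0.3086 × 1112.0 = 343.16 mGal
Free-air anomaly = 978661.44 − 978929.91 + (343.16) = 74.69 mGal
Bouguer slab correction = 0.04193 × 2.51 × 1112.0 = 117.03 mGal
Simple Bouguer anomaly = 74.69 − (117.03) = -42.34 mGal
Complete Bouguer anomaly = -42.34 + 3.94 = -38.40 mGal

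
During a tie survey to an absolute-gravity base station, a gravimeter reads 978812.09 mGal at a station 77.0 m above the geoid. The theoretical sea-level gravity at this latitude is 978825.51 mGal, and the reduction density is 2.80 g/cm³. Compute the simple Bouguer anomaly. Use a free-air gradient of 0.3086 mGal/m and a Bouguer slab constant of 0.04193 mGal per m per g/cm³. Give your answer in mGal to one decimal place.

Free-air correction = 0.3086 × 77.0 = 23.76 mGal
Free-air anomaly = 978812.09 − 978825.51 + (23.76) = 10.34 mGal
Bouguer slab correction = 0.04193 × 2.80 × 77.0 = 9.04 mGal
Simple Bouguer anomaly = 10.34 − (9.04) = 1.30 mGal

1.3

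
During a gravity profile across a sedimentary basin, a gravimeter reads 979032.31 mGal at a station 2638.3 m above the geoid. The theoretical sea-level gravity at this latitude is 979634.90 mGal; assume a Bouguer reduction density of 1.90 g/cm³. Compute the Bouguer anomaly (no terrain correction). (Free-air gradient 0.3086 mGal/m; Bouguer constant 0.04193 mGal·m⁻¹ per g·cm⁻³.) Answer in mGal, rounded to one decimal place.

1.4

Free-air correction = 0.3086 × 2638.3 = 814.18 mGal
Free-air anomaly = 979032.31 − 979634.90 + (814.18) = 211.59 mGal
Bouguer slab correction = 0.04193 × 1.90 × 2638.3 = 210.19 mGal
Simple Bouguer anomaly = 211.59 − (210.19) = 1.40 mGal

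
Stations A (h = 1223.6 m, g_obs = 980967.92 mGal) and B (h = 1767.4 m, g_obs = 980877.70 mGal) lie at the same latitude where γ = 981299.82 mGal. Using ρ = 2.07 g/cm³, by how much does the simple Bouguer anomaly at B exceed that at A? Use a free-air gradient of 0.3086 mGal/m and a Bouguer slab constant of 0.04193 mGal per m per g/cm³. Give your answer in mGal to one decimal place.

30.4

Δg_SB(A) = 980967.92 − 981299.82 + 0.3086×1223.6 − 0.04193×2.07×1223.6 = -60.50 mGal
Δg_SB(B) = 980877.70 − 981299.82 + 0.3086×1767.4 − 0.04193×2.07×1767.4 = -30.10 mGal
Difference = -30.10 − (-60.50) = 30.40 mGal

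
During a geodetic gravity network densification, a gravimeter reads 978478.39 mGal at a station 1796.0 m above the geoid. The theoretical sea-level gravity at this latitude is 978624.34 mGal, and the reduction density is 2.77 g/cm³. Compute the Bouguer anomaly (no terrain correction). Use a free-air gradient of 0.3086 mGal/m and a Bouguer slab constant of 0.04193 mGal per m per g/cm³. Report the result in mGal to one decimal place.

Free-air correction = 0.3086 × 1796.0 = 554.25 mGal
Free-air anomaly = 978478.39 − 978624.34 + (554.25) = 408.30 mGal
Bouguer slab correction = 0.04193 × 2.77 × 1796.0 = 208.60 mGal
Simple Bouguer anomaly = 408.30 − (208.60) = 199.70 mGal

199.7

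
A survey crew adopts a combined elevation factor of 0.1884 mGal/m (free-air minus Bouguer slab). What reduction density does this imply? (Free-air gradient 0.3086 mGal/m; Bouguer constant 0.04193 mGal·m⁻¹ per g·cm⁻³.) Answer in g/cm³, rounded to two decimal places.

0.1884 = 0.3086 − 0.04193 × ρ
ρ = (0.3086 − 0.1884) / 0.04193 = 2.87 g/cm³

2.87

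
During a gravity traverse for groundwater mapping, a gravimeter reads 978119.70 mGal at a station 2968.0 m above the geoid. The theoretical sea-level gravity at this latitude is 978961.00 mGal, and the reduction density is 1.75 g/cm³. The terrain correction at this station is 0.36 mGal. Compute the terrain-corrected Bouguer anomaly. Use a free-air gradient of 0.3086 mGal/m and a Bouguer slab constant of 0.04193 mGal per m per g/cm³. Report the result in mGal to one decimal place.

Free-air correction = 0.3086 × 2968.0 = 915.92 mGal
Free-air anomaly = 978119.70 − 978961.00 + (915.92) = 74.62 mGal
Bouguer slab correction = 0.04193 × 1.75 × 2968.0 = 217.78 mGal
Simple Bouguer anomaly = 74.62 − (217.78) = -143.16 mGal
Complete Bouguer anomaly = -143.16 + 0.36 = -142.80 mGal

-142.8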